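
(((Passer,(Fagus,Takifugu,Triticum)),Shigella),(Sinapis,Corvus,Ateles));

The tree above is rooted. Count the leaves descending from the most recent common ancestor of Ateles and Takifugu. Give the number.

8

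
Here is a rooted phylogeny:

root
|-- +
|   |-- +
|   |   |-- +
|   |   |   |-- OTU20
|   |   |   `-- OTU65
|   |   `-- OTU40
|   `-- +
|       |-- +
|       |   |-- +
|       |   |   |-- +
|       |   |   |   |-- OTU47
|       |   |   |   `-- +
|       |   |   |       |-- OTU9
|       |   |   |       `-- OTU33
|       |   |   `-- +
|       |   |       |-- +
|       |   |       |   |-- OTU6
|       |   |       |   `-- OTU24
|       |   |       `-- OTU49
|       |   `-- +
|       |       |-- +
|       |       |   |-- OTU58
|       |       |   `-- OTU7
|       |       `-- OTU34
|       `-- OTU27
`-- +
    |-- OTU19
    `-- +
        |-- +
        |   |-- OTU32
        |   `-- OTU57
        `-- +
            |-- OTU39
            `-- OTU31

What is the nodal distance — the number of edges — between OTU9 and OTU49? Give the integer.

5

The MRCA of OTU9 and OTU49 is the node subtending ((OTU47,(OTU9,OTU33)),((OTU6,OTU24),OTU49)).
From OTU9 up to that node: 3 branches. From OTU49 up to the same node: 2 branches. Total: 3 + 2 = 5.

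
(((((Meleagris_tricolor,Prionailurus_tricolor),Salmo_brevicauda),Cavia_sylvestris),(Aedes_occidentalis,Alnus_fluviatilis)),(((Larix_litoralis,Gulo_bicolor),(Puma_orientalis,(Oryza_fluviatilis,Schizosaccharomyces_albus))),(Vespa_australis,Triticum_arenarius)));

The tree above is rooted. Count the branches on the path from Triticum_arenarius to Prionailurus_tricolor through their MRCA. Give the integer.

8

The MRCA of Triticum_arenarius and Prionailurus_tricolor is the root of the tree.
From Triticum_arenarius up to that node: 3 branches. From Prionailurus_tricolor up to the same node: 5 branches. Total: 3 + 5 = 8.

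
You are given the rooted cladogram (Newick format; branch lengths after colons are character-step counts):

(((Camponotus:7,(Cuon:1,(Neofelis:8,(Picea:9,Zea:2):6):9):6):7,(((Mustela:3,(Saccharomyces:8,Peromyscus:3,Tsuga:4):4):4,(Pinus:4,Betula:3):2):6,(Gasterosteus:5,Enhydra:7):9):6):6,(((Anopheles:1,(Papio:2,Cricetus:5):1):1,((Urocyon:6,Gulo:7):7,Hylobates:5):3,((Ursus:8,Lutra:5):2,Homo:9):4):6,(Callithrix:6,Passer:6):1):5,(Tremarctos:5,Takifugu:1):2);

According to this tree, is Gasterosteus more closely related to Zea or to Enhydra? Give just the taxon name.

The MRCA of Gasterosteus and Enhydra subtends (Gasterosteus,Enhydra) (2 taxa).
The MRCA of Gasterosteus and Zea subtends ((Camponotus,(Cuon,(Neofelis,(Picea,Zea)))),(((Mustela,(Saccharomyces,Peromyscus,Tsuga)),(Pinus,Betula)),(Gasterosteus,Enhydra))) (13 taxa).
The first is nested inside the second, so Gasterosteus shares a more recent common ancestor with Enhydra.

Enhydra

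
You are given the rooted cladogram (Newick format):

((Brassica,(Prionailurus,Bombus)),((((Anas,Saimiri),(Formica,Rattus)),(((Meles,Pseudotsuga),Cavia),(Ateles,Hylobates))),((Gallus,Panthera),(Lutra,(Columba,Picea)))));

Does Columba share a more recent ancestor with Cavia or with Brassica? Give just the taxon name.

The MRCA of Columba and Cavia subtends ((((Anas,Saimiri),(Formica,Rattus)),(((Meles,Pseudotsuga),Cavia),(Ateles,Hylobates))),((Gallus,Panthera),(Lutra,(Columba,Picea)))) (14 taxa).
The MRCA of Columba and Brassica is the root, subtending the entire tree (17 taxa).
The first is nested inside the second, so Columba shares a more recent common ancestor with Cavia.

Cavia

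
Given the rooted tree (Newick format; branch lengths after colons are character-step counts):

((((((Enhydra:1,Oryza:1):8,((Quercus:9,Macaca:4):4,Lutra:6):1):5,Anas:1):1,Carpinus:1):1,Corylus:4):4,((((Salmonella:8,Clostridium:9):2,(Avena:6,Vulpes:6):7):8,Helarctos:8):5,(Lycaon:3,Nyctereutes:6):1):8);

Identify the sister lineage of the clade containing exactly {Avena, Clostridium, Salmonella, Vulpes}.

The clade containing exactly {Avena, Clostridium, Salmonella, Vulpes} attaches to the tree at the node subtending (((Salmonella,Clostridium),(Avena,Vulpes)),Helarctos).
The other lineage descending from that same node — the sister group — is the single tip Helarctos.

Helarctos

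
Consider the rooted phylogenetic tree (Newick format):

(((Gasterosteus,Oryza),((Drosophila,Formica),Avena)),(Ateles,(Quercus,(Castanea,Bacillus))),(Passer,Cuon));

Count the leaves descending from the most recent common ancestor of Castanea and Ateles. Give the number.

4

The MRCA of Castanea and Ateles is the node subtending (Ateles,(Quercus,(Castanea,Bacillus))).
That clade contains 4 terminal taxa: Ateles, Bacillus, Castanea, Quercus.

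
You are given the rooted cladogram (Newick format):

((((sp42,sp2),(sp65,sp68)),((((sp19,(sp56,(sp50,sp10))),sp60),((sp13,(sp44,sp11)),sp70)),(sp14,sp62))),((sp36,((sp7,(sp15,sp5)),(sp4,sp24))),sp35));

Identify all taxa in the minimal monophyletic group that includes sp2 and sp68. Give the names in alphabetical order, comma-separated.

sp2, sp42, sp65, sp68

Tracing sp2: it sits inside (sp42,sp2).
Tracing sp68: it sits inside (sp65,sp68).
The smallest clade enclosing both is ((sp42,sp2),(sp65,sp68)); the answer is its 4 terminal taxa in alphabetical order.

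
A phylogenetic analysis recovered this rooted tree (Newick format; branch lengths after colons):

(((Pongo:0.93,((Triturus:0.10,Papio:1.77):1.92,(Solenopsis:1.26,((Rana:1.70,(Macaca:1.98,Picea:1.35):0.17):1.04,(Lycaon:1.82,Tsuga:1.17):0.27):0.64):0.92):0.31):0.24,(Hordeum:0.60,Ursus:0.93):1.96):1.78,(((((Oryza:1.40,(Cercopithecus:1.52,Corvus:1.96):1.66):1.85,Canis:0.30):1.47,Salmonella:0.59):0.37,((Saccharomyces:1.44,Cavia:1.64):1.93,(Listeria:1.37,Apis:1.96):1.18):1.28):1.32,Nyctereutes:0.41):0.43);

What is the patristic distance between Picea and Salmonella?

The path runs Picea → … → MRCA → … → Salmonella; the MRCA is the root of the tree.
Branch lengths along that path: 1.35 + 0.17 + 1.04 + 0.64 + 0.92 + 0.31 + 0.24 + 1.78 + 0.43 + 1.32 + 0.37 + 0.59 = 9.16.

9.16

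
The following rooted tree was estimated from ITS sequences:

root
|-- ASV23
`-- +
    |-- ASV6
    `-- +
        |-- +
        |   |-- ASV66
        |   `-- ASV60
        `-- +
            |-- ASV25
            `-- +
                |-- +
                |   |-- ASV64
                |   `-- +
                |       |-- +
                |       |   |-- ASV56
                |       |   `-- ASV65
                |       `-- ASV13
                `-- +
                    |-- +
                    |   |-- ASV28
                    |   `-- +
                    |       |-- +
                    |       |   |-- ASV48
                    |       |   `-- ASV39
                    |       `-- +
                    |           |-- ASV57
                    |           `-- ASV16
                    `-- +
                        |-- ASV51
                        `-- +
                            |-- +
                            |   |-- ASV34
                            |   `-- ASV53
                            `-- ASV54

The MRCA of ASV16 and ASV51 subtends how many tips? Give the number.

The MRCA of ASV16 and ASV51 is the node subtending ((ASV28,((ASV48,ASV39),(ASV57,ASV16))),(ASV51,((ASV34,ASV53),ASV54))).
That clade contains 9 terminal taxa: ASV16, ASV28, ASV34, ASV39, ASV48, ASV51, ASV53, ASV54, ASV57.

9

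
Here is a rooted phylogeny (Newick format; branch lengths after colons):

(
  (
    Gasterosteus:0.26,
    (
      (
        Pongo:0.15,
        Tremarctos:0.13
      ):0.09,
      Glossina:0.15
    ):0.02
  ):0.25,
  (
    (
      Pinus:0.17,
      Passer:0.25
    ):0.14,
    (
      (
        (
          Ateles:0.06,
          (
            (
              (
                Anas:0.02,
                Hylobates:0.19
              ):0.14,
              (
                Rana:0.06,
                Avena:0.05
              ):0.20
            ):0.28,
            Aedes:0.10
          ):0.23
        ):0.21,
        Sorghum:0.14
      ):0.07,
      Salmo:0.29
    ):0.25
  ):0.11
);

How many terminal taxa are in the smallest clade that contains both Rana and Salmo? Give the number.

8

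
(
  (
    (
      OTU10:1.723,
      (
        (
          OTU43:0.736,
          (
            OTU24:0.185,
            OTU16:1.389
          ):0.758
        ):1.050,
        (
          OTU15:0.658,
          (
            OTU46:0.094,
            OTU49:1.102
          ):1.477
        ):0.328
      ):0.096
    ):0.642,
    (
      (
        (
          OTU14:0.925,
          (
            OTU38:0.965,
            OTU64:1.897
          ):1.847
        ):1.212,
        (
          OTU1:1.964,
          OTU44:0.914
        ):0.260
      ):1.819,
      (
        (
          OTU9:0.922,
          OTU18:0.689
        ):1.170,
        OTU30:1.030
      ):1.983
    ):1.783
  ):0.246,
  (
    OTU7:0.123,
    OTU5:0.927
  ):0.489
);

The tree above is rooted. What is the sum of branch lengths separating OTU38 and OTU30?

The path runs OTU38 → … → MRCA → … → OTU30; the MRCA is the node subtending (((OTU14,(OTU38,OTU64)),(OTU1,OTU44)),((OTU9,OTU18),OTU30)).
Branch lengths along that path: 0.965 + 1.847 + 1.212 + 1.819 + 1.983 + 1.030 = 8.856.

8.856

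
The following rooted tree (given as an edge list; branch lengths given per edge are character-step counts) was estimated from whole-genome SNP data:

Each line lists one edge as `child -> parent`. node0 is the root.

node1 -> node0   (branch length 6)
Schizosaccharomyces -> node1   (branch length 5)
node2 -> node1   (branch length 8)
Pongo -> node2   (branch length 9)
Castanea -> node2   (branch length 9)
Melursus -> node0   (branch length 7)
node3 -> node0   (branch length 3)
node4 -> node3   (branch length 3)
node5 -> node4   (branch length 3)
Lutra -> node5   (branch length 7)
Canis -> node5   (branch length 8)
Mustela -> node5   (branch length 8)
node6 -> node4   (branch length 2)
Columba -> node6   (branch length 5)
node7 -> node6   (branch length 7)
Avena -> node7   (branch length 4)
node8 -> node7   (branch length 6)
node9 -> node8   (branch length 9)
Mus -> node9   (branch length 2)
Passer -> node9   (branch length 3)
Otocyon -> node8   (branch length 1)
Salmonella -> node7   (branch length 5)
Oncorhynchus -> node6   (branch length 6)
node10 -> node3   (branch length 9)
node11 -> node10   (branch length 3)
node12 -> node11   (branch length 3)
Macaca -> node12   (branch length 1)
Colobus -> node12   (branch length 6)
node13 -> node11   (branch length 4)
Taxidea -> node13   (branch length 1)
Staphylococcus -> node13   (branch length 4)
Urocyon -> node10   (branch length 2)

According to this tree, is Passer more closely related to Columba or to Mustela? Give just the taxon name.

Columba

The MRCA of Passer and Columba subtends (Columba,(Avena,((Mus,Passer),Otocyon),Salmonella),Oncorhynchus) (7 taxa).
The MRCA of Passer and Mustela subtends ((Lutra,Canis,Mustela),(Columba,(Avena,((Mus,Passer),Otocyon),Salmonella),Oncorhynchus)) (10 taxa).
The first is nested inside the second, so Passer shares a more recent common ancestor with Columba.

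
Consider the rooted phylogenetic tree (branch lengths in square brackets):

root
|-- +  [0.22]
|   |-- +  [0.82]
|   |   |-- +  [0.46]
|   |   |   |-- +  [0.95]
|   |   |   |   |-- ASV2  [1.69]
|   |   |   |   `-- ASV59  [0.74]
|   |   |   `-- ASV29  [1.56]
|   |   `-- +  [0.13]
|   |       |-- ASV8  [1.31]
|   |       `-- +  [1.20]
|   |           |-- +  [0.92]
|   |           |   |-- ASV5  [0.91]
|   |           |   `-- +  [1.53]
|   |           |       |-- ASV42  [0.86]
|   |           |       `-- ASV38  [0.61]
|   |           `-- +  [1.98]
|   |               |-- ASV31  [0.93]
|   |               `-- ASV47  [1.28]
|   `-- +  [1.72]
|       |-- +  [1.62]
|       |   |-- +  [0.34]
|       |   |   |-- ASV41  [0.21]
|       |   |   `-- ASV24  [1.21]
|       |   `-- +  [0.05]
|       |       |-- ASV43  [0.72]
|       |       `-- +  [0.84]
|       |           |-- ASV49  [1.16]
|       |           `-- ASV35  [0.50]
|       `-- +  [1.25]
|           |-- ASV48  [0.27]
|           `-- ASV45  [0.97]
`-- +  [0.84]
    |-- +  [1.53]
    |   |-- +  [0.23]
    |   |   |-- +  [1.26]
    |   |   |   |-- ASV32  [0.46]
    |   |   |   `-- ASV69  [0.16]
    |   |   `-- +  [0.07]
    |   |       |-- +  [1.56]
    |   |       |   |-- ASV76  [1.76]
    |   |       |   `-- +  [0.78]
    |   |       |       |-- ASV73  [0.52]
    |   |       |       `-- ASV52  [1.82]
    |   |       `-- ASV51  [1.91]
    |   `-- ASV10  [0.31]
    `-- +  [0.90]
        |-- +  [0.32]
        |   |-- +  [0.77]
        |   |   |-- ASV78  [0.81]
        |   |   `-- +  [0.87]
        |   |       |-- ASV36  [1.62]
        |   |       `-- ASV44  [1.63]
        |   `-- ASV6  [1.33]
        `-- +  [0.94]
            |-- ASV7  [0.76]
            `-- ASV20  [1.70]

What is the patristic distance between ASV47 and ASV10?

8.31

The path runs ASV47 → … → MRCA → … → ASV10; the MRCA is the root of the tree.
Branch lengths along that path: 1.28 + 1.98 + 1.20 + 0.13 + 0.82 + 0.22 + 0.84 + 1.53 + 0.31 = 8.31.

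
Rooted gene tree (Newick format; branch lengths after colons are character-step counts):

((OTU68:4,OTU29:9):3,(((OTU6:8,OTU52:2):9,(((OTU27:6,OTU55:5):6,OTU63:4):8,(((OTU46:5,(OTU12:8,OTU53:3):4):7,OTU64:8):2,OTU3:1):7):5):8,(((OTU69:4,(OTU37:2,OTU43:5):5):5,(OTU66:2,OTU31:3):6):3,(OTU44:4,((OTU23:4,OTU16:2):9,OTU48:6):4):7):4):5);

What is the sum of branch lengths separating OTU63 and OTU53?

35

The path runs OTU63 → … → MRCA → … → OTU53; the MRCA is the node subtending (((OTU27,OTU55),OTU63),(((OTU46,(OTU12,OTU53)),OTU64),OTU3)).
Branch lengths along that path: 4 + 8 + 7 + 2 + 7 + 4 + 3 = 35.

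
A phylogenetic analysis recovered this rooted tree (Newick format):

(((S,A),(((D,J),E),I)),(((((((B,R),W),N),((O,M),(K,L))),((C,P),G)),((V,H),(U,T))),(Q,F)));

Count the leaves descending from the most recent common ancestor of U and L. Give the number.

15

The MRCA of U and L is the node subtending ((((((B,R),W),N),((O,M),(K,L))),((C,P),G)),((V,H),(U,T))).
That clade contains 15 terminal taxa: B, C, G, H, K, L, M, N, O, P, R, T, U, V, W.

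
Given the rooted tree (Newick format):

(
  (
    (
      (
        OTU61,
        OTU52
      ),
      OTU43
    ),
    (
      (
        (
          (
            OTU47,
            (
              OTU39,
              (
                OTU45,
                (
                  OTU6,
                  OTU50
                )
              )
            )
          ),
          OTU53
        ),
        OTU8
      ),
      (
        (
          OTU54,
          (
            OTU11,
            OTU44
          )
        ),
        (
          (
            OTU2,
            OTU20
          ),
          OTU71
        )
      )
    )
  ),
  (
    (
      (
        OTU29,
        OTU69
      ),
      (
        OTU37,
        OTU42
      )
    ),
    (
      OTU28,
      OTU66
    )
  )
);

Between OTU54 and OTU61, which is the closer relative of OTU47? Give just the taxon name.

The MRCA of OTU47 and OTU54 subtends ((((OTU47,(OTU39,(OTU45,(OTU6,OTU50)))),OTU53),OTU8),((OTU54,(OTU11,OTU44)),((OTU2,OTU20),OTU71))) (13 taxa).
The MRCA of OTU47 and OTU61 subtends (((OTU61,OTU52),OTU43),((((OTU47,(OTU39,(OTU45,(OTU6,OTU50)))),OTU53),OTU8),((OTU54,(OTU11,OTU44)),((OTU2,OTU20),OTU71)))) (16 taxa).
The first is nested inside the second, so OTU47 shares a more recent common ancestor with OTU54.

OTU54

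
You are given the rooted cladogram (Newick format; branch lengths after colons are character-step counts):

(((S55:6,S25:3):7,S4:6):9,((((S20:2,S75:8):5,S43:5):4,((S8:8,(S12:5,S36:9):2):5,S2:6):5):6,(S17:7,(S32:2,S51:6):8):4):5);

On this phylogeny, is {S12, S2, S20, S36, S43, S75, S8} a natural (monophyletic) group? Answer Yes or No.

Yes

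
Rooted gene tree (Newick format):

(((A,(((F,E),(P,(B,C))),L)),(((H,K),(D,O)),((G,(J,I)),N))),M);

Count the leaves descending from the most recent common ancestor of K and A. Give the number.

The MRCA of K and A is the node subtending ((A,(((F,E),(P,(B,C))),L)),(((H,K),(D,O)),((G,(J,I)),N))).
That clade contains 15 terminal taxa: A, B, C, D, E, F, G, H, I, J, K, L, N, O, P.

15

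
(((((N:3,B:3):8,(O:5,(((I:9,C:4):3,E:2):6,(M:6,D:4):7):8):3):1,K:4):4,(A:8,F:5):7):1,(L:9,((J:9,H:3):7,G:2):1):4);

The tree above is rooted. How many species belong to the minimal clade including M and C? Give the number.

5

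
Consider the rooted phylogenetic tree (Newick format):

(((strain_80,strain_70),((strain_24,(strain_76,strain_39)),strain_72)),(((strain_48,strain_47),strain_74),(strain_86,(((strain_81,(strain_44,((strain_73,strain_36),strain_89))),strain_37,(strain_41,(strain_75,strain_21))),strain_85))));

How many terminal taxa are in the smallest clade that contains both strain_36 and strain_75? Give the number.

The MRCA of strain_36 and strain_75 is the node subtending ((strain_81,(strain_44,((strain_73,strain_36),strain_89))),strain_37,(strain_41,(strain_75,strain_21))).
That clade contains 9 terminal taxa: strain_21, strain_36, strain_37, strain_41, strain_44, strain_73, strain_75, strain_81, strain_89.

9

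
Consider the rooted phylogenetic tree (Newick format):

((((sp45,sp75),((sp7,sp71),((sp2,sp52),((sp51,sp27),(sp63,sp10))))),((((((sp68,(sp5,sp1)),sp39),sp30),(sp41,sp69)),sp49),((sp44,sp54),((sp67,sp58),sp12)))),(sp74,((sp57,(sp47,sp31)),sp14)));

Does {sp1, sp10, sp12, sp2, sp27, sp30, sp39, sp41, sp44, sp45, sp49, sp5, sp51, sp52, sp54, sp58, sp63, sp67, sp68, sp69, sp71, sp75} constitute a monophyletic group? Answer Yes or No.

The MRCA of the listed taxa subtends (((sp45,sp75),((sp7,sp71),((sp2,sp52),((sp51,sp27),(sp63,sp10))))),((((((sp68,(sp5,sp1)),sp39),sp30),(sp41,sp69)),sp49),((sp44,sp54),((sp67,sp58),sp12)))).
That clade also contains sp7, which is not in the proposed group, so the group is not monophyletic.

No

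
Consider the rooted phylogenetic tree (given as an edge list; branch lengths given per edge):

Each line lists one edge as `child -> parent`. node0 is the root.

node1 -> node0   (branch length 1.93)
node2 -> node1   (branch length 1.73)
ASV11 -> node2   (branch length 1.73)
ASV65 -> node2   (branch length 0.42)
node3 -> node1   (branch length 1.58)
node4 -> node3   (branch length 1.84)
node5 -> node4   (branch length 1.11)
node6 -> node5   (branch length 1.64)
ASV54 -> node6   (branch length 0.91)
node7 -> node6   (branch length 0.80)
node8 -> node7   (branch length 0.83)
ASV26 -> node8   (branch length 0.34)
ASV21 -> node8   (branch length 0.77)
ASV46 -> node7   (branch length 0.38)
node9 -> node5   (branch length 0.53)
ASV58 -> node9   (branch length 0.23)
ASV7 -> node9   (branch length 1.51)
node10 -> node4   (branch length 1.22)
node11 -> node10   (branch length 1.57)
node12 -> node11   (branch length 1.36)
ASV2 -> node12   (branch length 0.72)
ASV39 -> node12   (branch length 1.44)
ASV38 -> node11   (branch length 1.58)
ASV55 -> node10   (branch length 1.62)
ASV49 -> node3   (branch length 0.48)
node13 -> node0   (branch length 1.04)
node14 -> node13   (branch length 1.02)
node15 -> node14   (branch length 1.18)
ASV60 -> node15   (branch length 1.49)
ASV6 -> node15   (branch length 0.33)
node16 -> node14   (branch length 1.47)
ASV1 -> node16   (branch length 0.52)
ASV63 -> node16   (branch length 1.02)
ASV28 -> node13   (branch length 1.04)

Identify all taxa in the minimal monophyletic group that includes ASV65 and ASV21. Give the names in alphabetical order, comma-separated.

Tracing ASV65: it sits inside (ASV11,ASV65).
Tracing ASV21: it sits inside (ASV26,ASV21).
The smallest clade enclosing both is ((ASV11,ASV65),((((ASV54,((ASV26,ASV21),ASV46)),(ASV58,ASV7)),(((ASV2,ASV39),ASV38),ASV55)),ASV49)); the answer is its 13 terminal taxa in alphabetical order.

ASV11, ASV2, ASV21, ASV26, ASV38, ASV39, ASV46, ASV49, ASV54, ASV55, ASV58, ASV65, ASV7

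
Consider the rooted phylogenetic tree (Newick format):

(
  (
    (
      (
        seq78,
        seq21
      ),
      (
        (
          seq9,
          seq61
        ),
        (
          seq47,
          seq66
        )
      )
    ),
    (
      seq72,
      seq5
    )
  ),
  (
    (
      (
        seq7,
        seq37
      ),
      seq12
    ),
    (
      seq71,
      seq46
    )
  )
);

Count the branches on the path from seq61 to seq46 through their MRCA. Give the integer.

The MRCA of seq61 and seq46 is the root of the tree.
From seq61 up to that node: 5 branches. From seq46 up to the same node: 3 branches. Total: 5 + 3 = 8.

8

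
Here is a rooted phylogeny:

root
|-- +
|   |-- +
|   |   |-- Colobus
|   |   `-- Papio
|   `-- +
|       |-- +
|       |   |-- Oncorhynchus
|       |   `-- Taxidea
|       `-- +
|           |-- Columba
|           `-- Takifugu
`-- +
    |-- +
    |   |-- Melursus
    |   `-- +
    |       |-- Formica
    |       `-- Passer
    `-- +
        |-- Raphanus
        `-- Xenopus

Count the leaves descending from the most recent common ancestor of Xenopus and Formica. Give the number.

The MRCA of Xenopus and Formica is the node subtending ((Melursus,(Formica,Passer)),(Raphanus,Xenopus)).
That clade contains 5 terminal taxa: Formica, Melursus, Passer, Raphanus, Xenopus.

5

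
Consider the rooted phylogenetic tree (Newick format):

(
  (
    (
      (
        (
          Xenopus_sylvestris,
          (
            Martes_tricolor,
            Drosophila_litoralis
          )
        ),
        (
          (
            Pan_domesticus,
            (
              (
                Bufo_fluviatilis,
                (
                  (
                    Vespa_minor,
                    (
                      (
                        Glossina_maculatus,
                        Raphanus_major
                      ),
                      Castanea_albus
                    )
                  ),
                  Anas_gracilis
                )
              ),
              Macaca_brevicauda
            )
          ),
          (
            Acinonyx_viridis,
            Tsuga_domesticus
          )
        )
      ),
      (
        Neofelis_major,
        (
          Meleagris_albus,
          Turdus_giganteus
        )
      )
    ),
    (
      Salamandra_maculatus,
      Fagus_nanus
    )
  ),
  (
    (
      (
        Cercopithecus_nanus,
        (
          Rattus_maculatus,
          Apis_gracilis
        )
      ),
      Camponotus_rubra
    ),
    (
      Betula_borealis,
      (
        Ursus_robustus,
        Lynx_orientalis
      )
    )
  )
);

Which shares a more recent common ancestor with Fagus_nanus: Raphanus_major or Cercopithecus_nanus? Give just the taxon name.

Raphanus_major

The MRCA of Fagus_nanus and Raphanus_major subtends ((((Xenopus_sylvestris,(Martes_tricolor,Drosophila_litoralis)),((Pan_domesticus,((Bufo_fluviatilis,((Vespa_minor,((Glossina_maculatus,Raphanus_major),Castanea_albus)),Anas_gracilis)),Macaca_brevicauda)),(Acinonyx_viridis,Tsuga_domesticus))),(Neofelis_major,(Meleagris_albus,Turdus_giganteus))),(Salamandra_maculatus,Fagus_nanus)) (18 taxa).
The MRCA of Fagus_nanus and Cercopithecus_nanus is the root, subtending the entire tree (25 taxa).
The first is nested inside the second, so Fagus_nanus shares a more recent common ancestor with Raphanus_major.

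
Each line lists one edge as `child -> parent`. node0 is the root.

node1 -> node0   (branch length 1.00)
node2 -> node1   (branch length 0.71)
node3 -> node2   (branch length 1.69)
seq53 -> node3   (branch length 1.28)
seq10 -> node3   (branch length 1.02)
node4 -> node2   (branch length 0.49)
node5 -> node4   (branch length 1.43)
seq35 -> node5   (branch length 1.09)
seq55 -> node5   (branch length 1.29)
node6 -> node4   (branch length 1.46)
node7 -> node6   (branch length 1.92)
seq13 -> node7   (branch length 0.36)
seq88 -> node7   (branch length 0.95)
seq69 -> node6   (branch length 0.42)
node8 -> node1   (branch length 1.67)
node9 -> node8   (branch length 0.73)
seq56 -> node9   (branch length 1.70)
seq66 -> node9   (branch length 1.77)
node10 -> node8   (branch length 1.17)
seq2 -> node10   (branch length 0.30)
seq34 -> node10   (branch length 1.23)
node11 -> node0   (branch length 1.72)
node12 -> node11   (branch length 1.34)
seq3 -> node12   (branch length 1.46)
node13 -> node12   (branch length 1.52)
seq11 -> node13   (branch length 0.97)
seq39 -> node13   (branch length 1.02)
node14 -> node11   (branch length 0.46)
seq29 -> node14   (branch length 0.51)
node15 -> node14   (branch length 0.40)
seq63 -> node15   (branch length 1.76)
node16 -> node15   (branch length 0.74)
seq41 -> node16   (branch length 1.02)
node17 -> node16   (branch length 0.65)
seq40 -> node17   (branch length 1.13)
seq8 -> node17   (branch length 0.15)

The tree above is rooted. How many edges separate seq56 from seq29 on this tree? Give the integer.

7

The MRCA of seq56 and seq29 is the root of the tree.
From seq56 up to that node: 4 branches. From seq29 up to the same node: 3 branches. Total: 4 + 3 = 7.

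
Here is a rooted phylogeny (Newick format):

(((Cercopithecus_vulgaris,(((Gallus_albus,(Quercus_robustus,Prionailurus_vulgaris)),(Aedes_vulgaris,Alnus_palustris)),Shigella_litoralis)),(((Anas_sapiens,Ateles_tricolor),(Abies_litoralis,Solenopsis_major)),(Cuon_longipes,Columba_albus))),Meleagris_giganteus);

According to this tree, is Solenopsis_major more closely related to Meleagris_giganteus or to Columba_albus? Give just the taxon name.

The MRCA of Solenopsis_major and Columba_albus subtends (((Anas_sapiens,Ateles_tricolor),(Abies_litoralis,Solenopsis_major)),(Cuon_longipes,Columba_albus)) (6 taxa).
The MRCA of Solenopsis_major and Meleagris_giganteus is the root, subtending the entire tree (14 taxa).
The first is nested inside the second, so Solenopsis_major shares a more recent common ancestor with Columba_albus.

Columba_albus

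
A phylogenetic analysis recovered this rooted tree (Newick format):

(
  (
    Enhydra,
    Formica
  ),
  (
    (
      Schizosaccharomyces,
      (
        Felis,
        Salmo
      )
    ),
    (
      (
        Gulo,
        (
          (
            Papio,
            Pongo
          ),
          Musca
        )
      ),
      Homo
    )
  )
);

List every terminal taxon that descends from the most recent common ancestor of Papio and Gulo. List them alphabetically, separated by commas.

Tracing Papio: it sits inside (Papio,Pongo).
Tracing Gulo: it sits inside (Gulo,((Papio,Pongo),Musca)).
The smallest clade enclosing both is (Gulo,((Papio,Pongo),Musca)); the answer is its 4 terminal taxa in alphabetical order.

Gulo, Musca, Papio, Pongo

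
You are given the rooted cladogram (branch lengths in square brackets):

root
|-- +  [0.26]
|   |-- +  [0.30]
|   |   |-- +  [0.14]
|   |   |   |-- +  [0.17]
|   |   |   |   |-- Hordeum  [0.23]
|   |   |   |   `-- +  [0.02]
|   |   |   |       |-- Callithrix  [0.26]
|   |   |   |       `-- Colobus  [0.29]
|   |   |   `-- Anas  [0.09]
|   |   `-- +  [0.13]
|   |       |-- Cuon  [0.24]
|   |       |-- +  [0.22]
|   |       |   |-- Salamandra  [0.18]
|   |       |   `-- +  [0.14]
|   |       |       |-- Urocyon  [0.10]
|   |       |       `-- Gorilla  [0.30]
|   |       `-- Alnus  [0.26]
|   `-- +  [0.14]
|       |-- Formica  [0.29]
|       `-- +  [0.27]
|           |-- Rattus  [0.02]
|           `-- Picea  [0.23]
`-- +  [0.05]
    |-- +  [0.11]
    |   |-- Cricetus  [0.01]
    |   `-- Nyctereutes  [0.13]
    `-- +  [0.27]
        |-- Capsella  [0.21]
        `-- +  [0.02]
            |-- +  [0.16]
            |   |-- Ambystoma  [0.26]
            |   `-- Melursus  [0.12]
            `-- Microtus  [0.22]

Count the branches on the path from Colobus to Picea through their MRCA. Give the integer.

8

The MRCA of Colobus and Picea is the node subtending ((((Hordeum,(Callithrix,Colobus)),Anas),(Cuon,(Salamandra,(Urocyon,Gorilla)),Alnus)),(Formica,(Rattus,Picea))).
From Colobus up to that node: 5 branches. From Picea up to the same node: 3 branches. Total: 5 + 3 = 8.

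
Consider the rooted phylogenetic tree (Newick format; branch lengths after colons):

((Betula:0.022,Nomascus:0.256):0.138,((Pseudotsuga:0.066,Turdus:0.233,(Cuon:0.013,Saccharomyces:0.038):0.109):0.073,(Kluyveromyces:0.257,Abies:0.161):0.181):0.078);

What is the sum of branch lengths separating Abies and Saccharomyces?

0.562

The path runs Abies → … → MRCA → … → Saccharomyces; the MRCA is the node subtending ((Pseudotsuga,Turdus,(Cuon,Saccharomyces)),(Kluyveromyces,Abies)).
Branch lengths along that path: 0.161 + 0.181 + 0.073 + 0.109 + 0.038 = 0.562.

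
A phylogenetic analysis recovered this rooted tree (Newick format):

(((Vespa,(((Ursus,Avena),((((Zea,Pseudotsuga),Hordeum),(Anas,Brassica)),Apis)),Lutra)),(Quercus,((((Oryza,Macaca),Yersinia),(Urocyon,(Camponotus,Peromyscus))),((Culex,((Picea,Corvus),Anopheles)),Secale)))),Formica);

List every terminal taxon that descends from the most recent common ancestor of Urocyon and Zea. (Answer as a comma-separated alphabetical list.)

Anas, Anopheles, Apis, Avena, Brassica, Camponotus, Corvus, Culex, Hordeum, Lutra, Macaca, Oryza, Peromyscus, Picea, Pseudotsuga, Quercus, Secale, Urocyon, Ursus, Vespa, Yersinia, Zea

Tracing Urocyon: it sits inside (Urocyon,(Camponotus,Peromyscus)).
Tracing Zea: it sits inside (Zea,Pseudotsuga).
The smallest clade enclosing both is ((Vespa,(((Ursus,Avena),((((Zea,Pseudotsuga),Hordeum),(Anas,Brassica)),Apis)),Lutra)),(Quercus,((((Oryza,Macaca),Yersinia),(Urocyon,(Camponotus,Peromyscus))),((Culex,((Picea,Corvus),Anopheles)),Secale)))); the answer is its 22 terminal taxa in alphabetical order.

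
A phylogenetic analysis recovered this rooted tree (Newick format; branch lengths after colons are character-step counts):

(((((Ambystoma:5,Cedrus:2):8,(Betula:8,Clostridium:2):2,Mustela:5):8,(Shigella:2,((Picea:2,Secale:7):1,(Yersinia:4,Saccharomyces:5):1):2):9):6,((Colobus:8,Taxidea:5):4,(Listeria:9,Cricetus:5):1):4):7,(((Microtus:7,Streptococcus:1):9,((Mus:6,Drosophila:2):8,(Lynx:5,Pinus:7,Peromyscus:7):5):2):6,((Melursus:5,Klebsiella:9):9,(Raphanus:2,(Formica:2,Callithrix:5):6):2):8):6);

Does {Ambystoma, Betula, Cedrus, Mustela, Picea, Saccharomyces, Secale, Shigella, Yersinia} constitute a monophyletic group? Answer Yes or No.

The MRCA of the listed taxa subtends (((Ambystoma,Cedrus),(Betula,Clostridium),Mustela),(Shigella,((Picea,Secale),(Yersinia,Saccharomyces)))).
That clade also contains Clostridium, which is not in the proposed group, so the group is not monophyletic.

No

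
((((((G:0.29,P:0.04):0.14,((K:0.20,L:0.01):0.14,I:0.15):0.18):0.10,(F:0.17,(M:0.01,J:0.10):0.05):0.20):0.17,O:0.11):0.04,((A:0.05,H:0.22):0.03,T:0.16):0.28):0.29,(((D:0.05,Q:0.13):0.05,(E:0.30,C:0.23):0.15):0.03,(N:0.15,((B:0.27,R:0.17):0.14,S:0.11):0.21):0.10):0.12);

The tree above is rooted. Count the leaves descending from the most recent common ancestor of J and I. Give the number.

The MRCA of J and I is the node subtending (((G,P),((K,L),I)),(F,(M,J))).
That clade contains 8 terminal taxa: F, G, I, J, K, L, M, P.

8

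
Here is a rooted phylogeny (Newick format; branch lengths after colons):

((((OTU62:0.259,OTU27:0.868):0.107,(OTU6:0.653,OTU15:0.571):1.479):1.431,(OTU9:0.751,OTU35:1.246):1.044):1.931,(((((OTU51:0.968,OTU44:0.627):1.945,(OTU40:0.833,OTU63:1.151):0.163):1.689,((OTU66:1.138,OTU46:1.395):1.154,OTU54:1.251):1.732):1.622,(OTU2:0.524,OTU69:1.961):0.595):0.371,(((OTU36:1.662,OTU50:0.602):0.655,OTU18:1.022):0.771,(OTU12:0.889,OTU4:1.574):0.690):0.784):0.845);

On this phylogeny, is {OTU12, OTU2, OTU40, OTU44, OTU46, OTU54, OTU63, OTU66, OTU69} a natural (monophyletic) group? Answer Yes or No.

The MRCA of the listed taxa subtends (((((OTU51,OTU44),(OTU40,OTU63)),((OTU66,OTU46),OTU54)),(OTU2,OTU69)),(((OTU36,OTU50),OTU18),(OTU12,OTU4))).
That clade also contains OTU18, OTU36, OTU4, OTU50, OTU51, which are not in the proposed group, so the group is not monophyletic.

No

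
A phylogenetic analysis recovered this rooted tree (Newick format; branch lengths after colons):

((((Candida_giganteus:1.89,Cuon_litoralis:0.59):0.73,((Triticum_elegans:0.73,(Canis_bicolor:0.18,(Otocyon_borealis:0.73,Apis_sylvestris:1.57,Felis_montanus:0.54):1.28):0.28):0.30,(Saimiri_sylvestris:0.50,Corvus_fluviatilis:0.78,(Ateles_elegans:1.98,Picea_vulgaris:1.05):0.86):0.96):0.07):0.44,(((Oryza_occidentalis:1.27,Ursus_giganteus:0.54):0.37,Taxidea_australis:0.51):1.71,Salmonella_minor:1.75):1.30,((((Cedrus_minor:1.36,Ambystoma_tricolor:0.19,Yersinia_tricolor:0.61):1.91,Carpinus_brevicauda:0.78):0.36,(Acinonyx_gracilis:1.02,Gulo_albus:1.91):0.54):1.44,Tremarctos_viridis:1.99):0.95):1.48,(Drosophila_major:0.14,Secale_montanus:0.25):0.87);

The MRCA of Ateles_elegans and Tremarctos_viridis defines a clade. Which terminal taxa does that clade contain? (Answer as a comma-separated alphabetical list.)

Tracing Ateles_elegans: it sits inside (Ateles_elegans,Picea_vulgaris).
Tracing Tremarctos_viridis: it sits inside ((((Cedrus_minor,Ambystoma_tricolor,Yersinia_tricolor),Carpinus_brevicauda),(Acinonyx_gracilis,Gulo_albus)),Tremarctos_viridis).
The smallest clade enclosing both is (((Candida_giganteus,Cuon_litoralis),((Triticum_elegans,(Canis_bicolor,(Otocyon_borealis,Apis_sylvestris,Felis_montanus))),(Saimiri_sylvestris,Corvus_fluviatilis,(Ateles_elegans,Picea_vulgaris)))),(((Oryza_occidentalis,Ursus_giganteus),Taxidea_australis),Salmonella_minor),((((Cedrus_minor,Ambystoma_tricolor,Yersinia_tricolor),Carpinus_brevicauda),(Acinonyx_gracilis,Gulo_albus)),Tremarctos_viridis)); the answer is its 22 terminal taxa in alphabetical order.

Acinonyx_gracilis, Ambystoma_tricolor, Apis_sylvestris, Ateles_elegans, Candida_giganteus, Canis_bicolor, Carpinus_brevicauda, Cedrus_minor, Corvus_fluviatilis, Cuon_litoralis, Felis_montanus, Gulo_albus, Oryza_occidentalis, Otocyon_borealis, Picea_vulgaris, Saimiri_sylvestris, Salmonella_minor, Taxidea_australis, Tremarctos_viridis, Triticum_elegans, Ursus_giganteus, Yersinia_tricolor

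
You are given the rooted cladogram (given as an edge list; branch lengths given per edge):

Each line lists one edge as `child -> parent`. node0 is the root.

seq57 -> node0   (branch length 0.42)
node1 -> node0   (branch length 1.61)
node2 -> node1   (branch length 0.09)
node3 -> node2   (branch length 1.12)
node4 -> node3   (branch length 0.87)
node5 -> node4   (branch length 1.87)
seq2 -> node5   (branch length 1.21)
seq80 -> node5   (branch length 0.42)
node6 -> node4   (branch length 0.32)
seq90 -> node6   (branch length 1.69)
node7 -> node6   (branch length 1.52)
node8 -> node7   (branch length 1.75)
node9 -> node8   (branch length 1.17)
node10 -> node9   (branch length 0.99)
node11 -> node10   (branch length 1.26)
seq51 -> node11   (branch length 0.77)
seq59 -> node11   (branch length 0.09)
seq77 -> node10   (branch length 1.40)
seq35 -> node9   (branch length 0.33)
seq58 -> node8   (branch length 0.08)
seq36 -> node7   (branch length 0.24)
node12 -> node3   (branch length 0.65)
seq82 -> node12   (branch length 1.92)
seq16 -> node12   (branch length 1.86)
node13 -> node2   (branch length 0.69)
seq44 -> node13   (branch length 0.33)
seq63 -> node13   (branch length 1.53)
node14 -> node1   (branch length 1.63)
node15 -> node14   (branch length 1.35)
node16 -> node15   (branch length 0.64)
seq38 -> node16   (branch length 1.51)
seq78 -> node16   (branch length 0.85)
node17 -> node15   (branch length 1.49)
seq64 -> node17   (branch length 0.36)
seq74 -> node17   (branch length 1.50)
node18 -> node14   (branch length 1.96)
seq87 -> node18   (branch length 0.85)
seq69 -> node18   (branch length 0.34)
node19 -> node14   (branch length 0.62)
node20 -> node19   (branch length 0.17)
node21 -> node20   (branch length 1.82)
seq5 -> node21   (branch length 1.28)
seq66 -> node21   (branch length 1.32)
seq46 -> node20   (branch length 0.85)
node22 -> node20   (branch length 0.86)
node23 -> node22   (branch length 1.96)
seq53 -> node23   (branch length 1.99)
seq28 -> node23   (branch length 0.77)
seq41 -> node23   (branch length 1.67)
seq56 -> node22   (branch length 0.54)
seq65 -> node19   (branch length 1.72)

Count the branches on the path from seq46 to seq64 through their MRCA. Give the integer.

6

The MRCA of seq46 and seq64 is the node subtending (((seq38,seq78),(seq64,seq74)),(seq87,seq69),(((seq5,seq66),seq46,((seq53,seq28,seq41),seq56)),seq65)).
From seq46 up to that node: 3 branches. From seq64 up to the same node: 3 branches. Total: 3 + 3 = 6.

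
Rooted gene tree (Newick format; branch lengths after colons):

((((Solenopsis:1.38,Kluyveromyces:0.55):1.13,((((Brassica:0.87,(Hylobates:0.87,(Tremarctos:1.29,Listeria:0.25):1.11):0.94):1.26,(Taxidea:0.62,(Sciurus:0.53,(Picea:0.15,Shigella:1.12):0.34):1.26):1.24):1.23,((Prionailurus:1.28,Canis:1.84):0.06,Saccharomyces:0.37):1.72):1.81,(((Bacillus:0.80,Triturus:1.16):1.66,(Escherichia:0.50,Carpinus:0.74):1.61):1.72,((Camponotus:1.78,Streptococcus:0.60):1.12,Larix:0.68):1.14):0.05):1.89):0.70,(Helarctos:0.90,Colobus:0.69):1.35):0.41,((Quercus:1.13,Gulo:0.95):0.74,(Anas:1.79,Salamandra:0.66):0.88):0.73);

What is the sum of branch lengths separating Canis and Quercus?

The path runs Canis → … → MRCA → … → Quercus; the MRCA is the root of the tree.
Branch lengths along that path: 1.84 + 0.06 + 1.72 + 1.81 + 1.89 + 0.70 + 0.41 + 0.73 + 0.74 + 1.13 = 11.03.

11.03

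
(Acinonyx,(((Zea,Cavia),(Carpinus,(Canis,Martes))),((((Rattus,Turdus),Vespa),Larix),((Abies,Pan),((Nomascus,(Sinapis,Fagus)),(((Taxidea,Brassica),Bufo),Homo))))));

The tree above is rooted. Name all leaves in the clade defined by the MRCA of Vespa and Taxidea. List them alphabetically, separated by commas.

Abies, Brassica, Bufo, Fagus, Homo, Larix, Nomascus, Pan, Rattus, Sinapis, Taxidea, Turdus, Vespa

Tracing Vespa: it sits inside ((Rattus,Turdus),Vespa).
Tracing Taxidea: it sits inside (Taxidea,Brassica).
The smallest clade enclosing both is ((((Rattus,Turdus),Vespa),Larix),((Abies,Pan),((Nomascus,(Sinapis,Fagus)),(((Taxidea,Brassica),Bufo),Homo)))); the answer is its 13 terminal taxa in alphabetical order.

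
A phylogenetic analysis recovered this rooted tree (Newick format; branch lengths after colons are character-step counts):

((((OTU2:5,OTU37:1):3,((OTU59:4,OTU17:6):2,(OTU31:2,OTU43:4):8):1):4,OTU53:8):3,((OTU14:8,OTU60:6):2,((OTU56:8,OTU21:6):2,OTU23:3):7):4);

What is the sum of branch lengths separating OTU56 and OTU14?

The path runs OTU56 → … → MRCA → … → OTU14; the MRCA is the node subtending ((OTU14,OTU60),((OTU56,OTU21),OTU23)).
Branch lengths along that path: 8 + 2 + 7 + 2 + 8 = 27.

27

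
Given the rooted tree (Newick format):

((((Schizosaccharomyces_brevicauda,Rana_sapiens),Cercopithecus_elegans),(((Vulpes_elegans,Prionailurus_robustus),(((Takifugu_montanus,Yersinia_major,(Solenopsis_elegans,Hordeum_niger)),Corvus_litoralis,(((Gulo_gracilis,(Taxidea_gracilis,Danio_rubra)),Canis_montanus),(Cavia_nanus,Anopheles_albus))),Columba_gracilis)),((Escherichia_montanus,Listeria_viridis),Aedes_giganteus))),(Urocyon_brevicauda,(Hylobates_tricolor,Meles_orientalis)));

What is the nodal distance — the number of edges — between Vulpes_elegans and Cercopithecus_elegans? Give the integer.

6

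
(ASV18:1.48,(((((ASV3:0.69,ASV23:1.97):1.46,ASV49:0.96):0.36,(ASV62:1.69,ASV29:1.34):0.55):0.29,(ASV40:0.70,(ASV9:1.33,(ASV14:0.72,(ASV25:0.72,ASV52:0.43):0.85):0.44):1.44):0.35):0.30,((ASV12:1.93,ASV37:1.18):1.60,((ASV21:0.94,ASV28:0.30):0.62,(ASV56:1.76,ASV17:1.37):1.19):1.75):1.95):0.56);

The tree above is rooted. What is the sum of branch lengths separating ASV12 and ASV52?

The path runs ASV12 → … → MRCA → … → ASV52; the MRCA is the node subtending (((((ASV3,ASV23),ASV49),(ASV62,ASV29)),(ASV40,(ASV9,(ASV14,(ASV25,ASV52))))),((ASV12,ASV37),((ASV21,ASV28),(ASV56,ASV17)))).
Branch lengths along that path: 1.93 + 1.60 + 1.95 + 0.30 + 0.35 + 1.44 + 0.44 + 0.85 + 0.43 = 9.29.

9.29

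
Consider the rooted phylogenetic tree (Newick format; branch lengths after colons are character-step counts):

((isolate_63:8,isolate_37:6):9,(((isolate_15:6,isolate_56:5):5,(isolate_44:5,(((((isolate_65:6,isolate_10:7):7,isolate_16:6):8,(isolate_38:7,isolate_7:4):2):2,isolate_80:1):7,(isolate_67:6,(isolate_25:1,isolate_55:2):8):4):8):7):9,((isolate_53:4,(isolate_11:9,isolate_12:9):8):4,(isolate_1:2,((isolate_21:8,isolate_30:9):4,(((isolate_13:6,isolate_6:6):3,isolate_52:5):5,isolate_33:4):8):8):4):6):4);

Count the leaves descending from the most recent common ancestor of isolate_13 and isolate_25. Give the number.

The MRCA of isolate_13 and isolate_25 is the node subtending (((isolate_15,isolate_56),(isolate_44,(((((isolate_65,isolate_10),isolate_16),(isolate_38,isolate_7)),isolate_80),(isolate_67,(isolate_25,isolate_55))))),((isolate_53,(isolate_11,isolate_12)),(isolate_1,((isolate_21,isolate_30),(((isolate_13,isolate_6),isolate_52),isolate_33))))).
That clade contains 22 terminal taxa: isolate_1, isolate_10, isolate_11, isolate_12, isolate_13, isolate_15, isolate_16, isolate_21, isolate_25, isolate_30, isolate_33, isolate_38, isolate_44, isolate_52, isolate_53, isolate_55, isolate_56, isolate_6, isolate_65, isolate_67, isolate_7, isolate_80.

22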